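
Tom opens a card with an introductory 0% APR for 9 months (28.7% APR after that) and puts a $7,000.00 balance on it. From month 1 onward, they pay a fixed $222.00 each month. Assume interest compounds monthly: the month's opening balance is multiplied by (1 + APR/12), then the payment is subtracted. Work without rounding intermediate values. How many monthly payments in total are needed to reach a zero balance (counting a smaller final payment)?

Promo months 1–9 at r₀ = 0%/12 = 0; months 10+ at r₁ = 28.7%/12 = 0.0239167.
After month 9 (no interest yet): B = $7,000.00 − 9·$222.00 = $5,002.00.
Then at r₁ with $222.00/mo: n₂ = −ln(1 − r₁·B/P)/ln(1+r₁) ≈ 32.75 → 33 more payments.

42 months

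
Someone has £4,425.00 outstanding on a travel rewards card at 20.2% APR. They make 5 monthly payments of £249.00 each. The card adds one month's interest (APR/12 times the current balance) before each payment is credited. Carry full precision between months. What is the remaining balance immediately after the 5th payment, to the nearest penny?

Monthly rate r = 20.2%/12 = 1.68333% = 0.0168333.
Each month: B ← B·(1+r) − £249.00.
Month 1: interest £74.49; balance after payment £4,250.49.
Month 2: interest £71.55; balance after payment £4,073.04.
Month 3: interest £68.56; balance after payment £3,892.60.
Month 4: interest £65.53; balance after payment £3,709.13.
Month 5: interest £62.44; balance after payment £3,522.56.

£3,522.56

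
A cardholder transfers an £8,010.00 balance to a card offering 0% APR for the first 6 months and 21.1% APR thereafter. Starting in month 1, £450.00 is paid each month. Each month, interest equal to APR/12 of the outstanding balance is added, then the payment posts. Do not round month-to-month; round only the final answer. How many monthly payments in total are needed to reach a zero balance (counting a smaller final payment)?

20 months

Promo months 1–6 at r₀ = 0%/12 = 0; months 7+ at r₁ = 21.1%/12 = 0.0175833.
After month 6 (no interest yet): B = £8,010.00 − 6·£450.00 = £5,310.00.
Then at r₁ with £450.00/mo: n₂ = −ln(1 − r₁·B/P)/ln(1+r₁) ≈ 13.34 → 14 more payments.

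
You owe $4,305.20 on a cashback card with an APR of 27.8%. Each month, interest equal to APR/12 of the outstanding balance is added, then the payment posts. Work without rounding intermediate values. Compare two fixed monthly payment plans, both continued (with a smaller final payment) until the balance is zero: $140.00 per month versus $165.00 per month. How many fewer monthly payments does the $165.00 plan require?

Monthly rate r = 27.8%/12 = 2.31667% = 0.0231667.
At $140.00/mo: n = ⌈−ln(1 − rB₀/P)/ln(1+r)⌉ = 55 payments (last $58.36); total interest = total paid − $4,305.20 = $3,313.16.
At $165.00/mo: 41 payments (last $82.79); total interest $2,377.59.
Payments saved = 55 − 41 = 14.

14 fewer payments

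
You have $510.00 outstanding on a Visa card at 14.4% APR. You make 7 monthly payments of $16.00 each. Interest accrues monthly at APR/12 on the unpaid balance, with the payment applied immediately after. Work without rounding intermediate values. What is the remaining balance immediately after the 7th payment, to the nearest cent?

Monthly rate r = 14.4%/12 = 1.2% = 0.012.
Each month: B ← B·(1+r) − $16.00.
Month 1: interest $6.12; balance after payment $500.12.
Month 2: interest $6.00; balance after payment $490.12.
Month 3: interest $5.88; balance after payment $480.00.
Month 4: interest $5.76; balance after payment $469.76.
Month 5: interest $5.64; balance after payment $459.40.
Month 6: interest $5.51; balance after payment $448.91.
Month 7: interest $5.39; balance after payment $438.30.

$438.30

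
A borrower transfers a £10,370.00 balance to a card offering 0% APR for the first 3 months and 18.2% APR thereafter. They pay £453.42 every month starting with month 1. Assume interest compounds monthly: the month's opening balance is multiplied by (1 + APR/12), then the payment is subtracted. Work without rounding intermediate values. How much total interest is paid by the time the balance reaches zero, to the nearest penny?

£1,793.56

Promo months 1–3 at r₀ = 0%/12 = 0; months 4+ at r₁ = 18.2%/12 = 0.0151667.
After month 3 (no interest yet): B = £10,370.00 − 3·£453.42 = £9,009.74.
Then at r₁ with £453.42/mo: n₂ = −ln(1 − r₁·B/P)/ln(1+r₁) ≈ 23.83 → 24 more payments.
Total paid = 26·£453.42 + £374.64 = £12,163.56; interest = £12,163.56 − £10,370.00 = £1,793.56.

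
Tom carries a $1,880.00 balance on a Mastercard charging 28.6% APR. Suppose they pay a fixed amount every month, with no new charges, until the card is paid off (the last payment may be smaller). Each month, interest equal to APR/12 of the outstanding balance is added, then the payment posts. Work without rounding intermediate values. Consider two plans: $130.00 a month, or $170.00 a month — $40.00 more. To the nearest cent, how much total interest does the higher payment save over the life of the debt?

Monthly rate r = 28.6%/12 = 2.38333% = 0.0238333.
At $130.00/mo: n = ⌈−ln(1 − rB₀/P)/ln(1+r)⌉ = 18 payments (last $122.60); total interest = total paid − $1,880.00 = $452.60.
At $170.00/mo: 13 payments (last $168.15); total interest $328.15.
Interest saved = $452.60 − $328.15 = $124.45.

$124.45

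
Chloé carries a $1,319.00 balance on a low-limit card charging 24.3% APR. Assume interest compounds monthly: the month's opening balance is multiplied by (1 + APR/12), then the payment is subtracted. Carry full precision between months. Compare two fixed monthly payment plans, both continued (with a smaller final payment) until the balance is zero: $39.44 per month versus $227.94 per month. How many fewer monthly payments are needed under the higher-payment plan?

50 fewer payments

Monthly rate r = 24.3%/12 = 2.025% = 0.02025.
At $39.44/mo: n = ⌈−ln(1 − rB₀/P)/ln(1+r)⌉ = 57 payments (last $16.09); total interest = total paid − $1,319.00 = $905.73.
At $227.94/mo: 7 payments (last $49.81); total interest $98.45.
Payments saved = 57 − 7 = 50.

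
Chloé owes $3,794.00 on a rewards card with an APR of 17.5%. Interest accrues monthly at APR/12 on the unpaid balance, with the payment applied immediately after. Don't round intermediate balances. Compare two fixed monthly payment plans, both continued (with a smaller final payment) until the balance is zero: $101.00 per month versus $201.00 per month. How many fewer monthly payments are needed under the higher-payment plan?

32 fewer payments

Monthly rate r = 17.5%/12 = 1.45833% = 0.0145833.
At $101.00/mo: n = ⌈−ln(1 − rB₀/P)/ln(1+r)⌉ = 55 payments (last $82.76); total interest = total paid − $3,794.00 = $1,742.76.
At $201.00/mo: 23 payments (last $48.01); total interest $676.01.
Payments saved = 55 − 23 = 32.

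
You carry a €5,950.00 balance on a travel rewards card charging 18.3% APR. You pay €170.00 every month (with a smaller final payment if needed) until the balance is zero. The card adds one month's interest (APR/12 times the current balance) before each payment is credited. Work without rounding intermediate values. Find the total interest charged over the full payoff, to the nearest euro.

€2,621

Monthly rate r = 18.3%/12 = 1.525% = 0.01525.
Payoff takes n = ⌈−ln(1 − rB₀/P)/ln(1+r)⌉ = ⌈50.416⌉ = 51 payments; the last is €70.95.
Total paid = 50·€170.00 + €70.95 = €8,570.95.
Total interest = total paid − principal = €8,570.95 − €5,950.00 = €2,620.95.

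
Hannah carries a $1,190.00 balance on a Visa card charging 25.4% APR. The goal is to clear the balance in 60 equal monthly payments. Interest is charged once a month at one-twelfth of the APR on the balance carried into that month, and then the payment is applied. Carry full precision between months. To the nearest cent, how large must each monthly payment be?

$35.21

Monthly rate r = 25.4%/12 = 2.11667% = 0.0211667.
Level-payment amortization: P = B₀·r / (1 − (1+r)^(−n)) = 1190.00·0.0211667 / (1 − 1.02117^(−60)).
Denominator 1 − (1+r)^(−60) = 0.715421423.
P = 25.1883 / 0.715421423 ≈ 35.21.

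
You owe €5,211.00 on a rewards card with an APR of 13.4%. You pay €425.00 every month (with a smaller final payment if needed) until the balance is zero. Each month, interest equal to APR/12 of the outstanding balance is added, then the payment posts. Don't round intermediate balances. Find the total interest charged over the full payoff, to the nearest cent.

€424.74

Monthly rate r = 13.4%/12 = 1.11667% = 0.0111667.
Payoff takes n = ⌈−ln(1 − rB₀/P)/ln(1+r)⌉ = ⌈13.259⌉ = 14 payments; the last is €110.74.
Total paid = 13·€425.00 + €110.74 = €5,635.74.
Total interest = total paid − principal = €5,635.74 − €5,211.00 = €424.74.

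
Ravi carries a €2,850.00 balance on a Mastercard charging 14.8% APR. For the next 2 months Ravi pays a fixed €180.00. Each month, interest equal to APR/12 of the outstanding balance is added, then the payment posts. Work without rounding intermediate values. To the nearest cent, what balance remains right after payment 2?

€2,558.51

Monthly rate r = 14.8%/12 = 1.23333% = 0.0123333.
Each month: B ← B·(1+r) − €180.00.
Month 1: interest €35.15; balance after payment €2,705.15.
Month 2: interest €33.36; balance after payment €2,558.51.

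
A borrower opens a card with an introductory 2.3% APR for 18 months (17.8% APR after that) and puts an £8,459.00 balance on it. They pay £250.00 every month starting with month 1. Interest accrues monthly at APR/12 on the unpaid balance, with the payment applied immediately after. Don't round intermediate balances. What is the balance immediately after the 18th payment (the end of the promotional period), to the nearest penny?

£4,181.57

Promo months 1–18 at r₀ = 2.3%/12 = 0.00191667; months 19+ at r₁ = 17.8%/12 = 0.0148333.
After month 18: iterate B ← B·(1+r₀) − £250.00 for 18 months → £4,181.57.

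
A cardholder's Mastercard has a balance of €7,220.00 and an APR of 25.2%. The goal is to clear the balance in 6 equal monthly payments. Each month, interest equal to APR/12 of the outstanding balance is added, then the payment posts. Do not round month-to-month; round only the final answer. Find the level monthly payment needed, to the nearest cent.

€1,293.31

Monthly rate r = 25.2%/12 = 2.1% = 0.021.
Level-payment amortization: P = B₀·r / (1 − (1+r)^(−n)) = 7220.00·0.021 / (1 − 1.021^(−6)).
Denominator 1 − (1+r)^(−6) = 0.117234102.
P = 151.62 / 0.117234102 ≈ 1293.31.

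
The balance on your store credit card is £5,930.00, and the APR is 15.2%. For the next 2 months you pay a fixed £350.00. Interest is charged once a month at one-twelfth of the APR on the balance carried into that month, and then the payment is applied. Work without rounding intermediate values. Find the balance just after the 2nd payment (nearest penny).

Monthly rate r = 15.2%/12 = 1.26667% = 0.0126667.
Each month: B ← B·(1+r) − £350.00.
Month 1: interest £75.11; balance after payment £5,655.11.
Month 2: interest £71.63; balance after payment £5,376.74.

£5,376.74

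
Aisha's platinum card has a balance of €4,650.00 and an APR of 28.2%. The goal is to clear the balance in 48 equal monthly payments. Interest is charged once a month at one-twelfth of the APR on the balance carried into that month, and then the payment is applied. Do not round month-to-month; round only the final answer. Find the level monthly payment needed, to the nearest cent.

Monthly rate r = 28.2%/12 = 2.35% = 0.0235.
Level-payment amortization: P = B₀·r / (1 − (1+r)^(−n)) = 4650.00·0.0235 / (1 − 1.0235^(−48)).
Denominator 1 − (1+r)^(−48) = 0.672068343.
P = 109.275 / 0.672068343 ≈ 162.60.

€162.60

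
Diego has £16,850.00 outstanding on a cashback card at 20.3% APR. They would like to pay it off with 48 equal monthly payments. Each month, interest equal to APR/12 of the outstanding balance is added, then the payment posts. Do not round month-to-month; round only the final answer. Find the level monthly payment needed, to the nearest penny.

Monthly rate r = 20.3%/12 = 1.69167% = 0.0169167.
Level-payment amortization: P = B₀·r / (1 − (1+r)^(−n)) = 16850.00·0.0169167 / (1 − 1.01692^(−48)).
Denominator 1 − (1+r)^(−48) = 0.553005202.
P = 285.046 / 0.553005202 ≈ 515.45.

£515.45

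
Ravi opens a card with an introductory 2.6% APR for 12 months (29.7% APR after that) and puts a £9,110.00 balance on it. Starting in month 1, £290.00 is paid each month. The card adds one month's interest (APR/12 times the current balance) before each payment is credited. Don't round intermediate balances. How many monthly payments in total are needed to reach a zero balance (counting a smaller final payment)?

Promo months 1–12 at r₀ = 2.6%/12 = 0.00216667; months 13+ at r₁ = 29.7%/12 = 0.02475.
After month 12: iterate B ← B·(1+r₀) − £290.00 for 12 months → £5,827.93.
Then at r₁ with £290.00/mo: n₂ = −ln(1 − r₁·B/P)/ln(1+r₁) ≈ 28.14 → 29 more payments.

41 payments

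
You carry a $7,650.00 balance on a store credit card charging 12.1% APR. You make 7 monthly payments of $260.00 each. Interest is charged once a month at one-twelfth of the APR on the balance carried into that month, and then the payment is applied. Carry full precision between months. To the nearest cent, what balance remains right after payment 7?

$6,330.58

Monthly rate r = 12.1%/12 = 1.00833% = 0.0100833.
Each month: B ← B·(1+r) − $260.00.
Month 1: interest $77.14; balance after payment $7,467.14.
Month 2: interest $75.29; balance after payment $7,282.43.
Month 3: interest $73.43; balance after payment $7,095.86.
Month 4: interest $71.55; balance after payment $6,907.41.
Month 5: interest $69.65; balance after payment $6,717.06.
Month 6: interest $67.73; balance after payment $6,524.79.
Month 7: interest $65.79; balance after payment $6,330.58.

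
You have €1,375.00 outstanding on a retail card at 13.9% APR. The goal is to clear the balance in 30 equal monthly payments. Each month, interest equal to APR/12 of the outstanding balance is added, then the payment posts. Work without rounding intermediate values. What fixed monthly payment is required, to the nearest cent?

Monthly rate r = 13.9%/12 = 1.15833% = 0.0115833.
Level-payment amortization: P = B₀·r / (1 − (1+r)^(−n)) = 1375.00·0.0115833 / (1 − 1.01158^(−30)).
Denominator 1 − (1+r)^(−30) = 0.292135653.
P = 15.9271 / 0.292135653 ≈ 54.52.

€54.52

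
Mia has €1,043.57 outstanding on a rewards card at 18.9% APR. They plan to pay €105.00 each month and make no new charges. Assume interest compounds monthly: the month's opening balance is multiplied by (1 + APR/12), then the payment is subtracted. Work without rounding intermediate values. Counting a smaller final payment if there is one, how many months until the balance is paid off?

Monthly rate r = 18.9%/12 = 1.575% = 0.01575.
Recurrence: B ← B·(1+r) − €105.00.
Month 1: interest €16.44; balance after payment €955.01.
Month 2: interest €15.04; balance after payment €865.05.
Closed form: n = −ln(1 − rB₀/P)/ln(1+r) = −ln(0.84346)/ln(1.01575) ≈ 10.894, so the balance reaches zero during payment 11.

11 months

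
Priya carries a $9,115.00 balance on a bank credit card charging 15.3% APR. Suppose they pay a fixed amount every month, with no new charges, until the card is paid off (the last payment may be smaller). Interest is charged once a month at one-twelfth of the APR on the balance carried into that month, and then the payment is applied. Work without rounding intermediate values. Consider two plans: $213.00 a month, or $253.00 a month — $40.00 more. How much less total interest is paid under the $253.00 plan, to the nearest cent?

Monthly rate r = 15.3%/12 = 1.275% = 0.01275.
At $213.00/mo: n = ⌈−ln(1 − rB₀/P)/ln(1+r)⌉ = 63 payments (last $55.91); total interest = total paid − $9,115.00 = $4,146.91.
At $253.00/mo: 49 payments (last $137.33); total interest $3,166.33.
Interest saved = $4,146.91 − $3,166.33 = $980.58.

$980.58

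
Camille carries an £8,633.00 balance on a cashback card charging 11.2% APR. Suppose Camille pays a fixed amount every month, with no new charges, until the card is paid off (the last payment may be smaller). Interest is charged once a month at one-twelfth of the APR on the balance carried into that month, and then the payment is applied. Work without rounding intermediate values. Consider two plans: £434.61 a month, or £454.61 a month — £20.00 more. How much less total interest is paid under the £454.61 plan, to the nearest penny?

£46.22

Monthly rate r = 11.2%/12 = 0.933333% = 0.00933333.
At £434.61/mo: n = ⌈−ln(1 − rB₀/P)/ln(1+r)⌉ = 23 payments (last £31.54); total interest = total paid − £8,633.00 = £959.96.
At £454.61/mo: 21 payments (last £454.54); total interest £913.74.
Interest saved = £959.96 − £913.74 = £46.22.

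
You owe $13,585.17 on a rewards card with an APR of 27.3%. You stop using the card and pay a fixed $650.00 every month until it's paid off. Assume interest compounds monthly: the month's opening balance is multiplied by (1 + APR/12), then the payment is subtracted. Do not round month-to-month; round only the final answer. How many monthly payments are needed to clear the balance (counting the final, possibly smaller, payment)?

Monthly rate r = 27.3%/12 = 2.275% = 0.02275.
Recurrence: B ← B·(1+r) − $650.00.
Month 1: interest $309.06; balance after payment $13,244.23.
Month 2: interest $301.31; balance after payment $12,895.54.
Closed form: n = −ln(1 − rB₀/P)/ln(1+r) = −ln(0.52452)/ln(1.02275) ≈ 28.685, so the balance reaches zero during payment 29.

29 payments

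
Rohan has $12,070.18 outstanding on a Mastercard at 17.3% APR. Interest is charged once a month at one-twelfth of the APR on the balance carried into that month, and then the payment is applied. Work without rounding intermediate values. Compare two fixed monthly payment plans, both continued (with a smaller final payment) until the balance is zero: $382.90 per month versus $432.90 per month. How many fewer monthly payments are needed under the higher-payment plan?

7 fewer payments

Monthly rate r = 17.3%/12 = 1.44167% = 0.0144167.
At $382.90/mo: n = ⌈−ln(1 − rB₀/P)/ln(1+r)⌉ = 43 payments (last $128.95); total interest = total paid − $12,070.18 = $4,140.57.
At $432.90/mo: 36 payments (last $397.32); total interest $3,478.64.
Payments saved = 43 − 36 = 7.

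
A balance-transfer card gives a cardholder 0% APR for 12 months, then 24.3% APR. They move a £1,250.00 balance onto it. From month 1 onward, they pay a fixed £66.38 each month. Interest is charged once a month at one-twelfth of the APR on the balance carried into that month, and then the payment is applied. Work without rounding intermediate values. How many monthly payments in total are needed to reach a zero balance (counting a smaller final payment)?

20 months

Promo months 1–12 at r₀ = 0%/12 = 0; months 13+ at r₁ = 24.3%/12 = 0.02025.
After month 12 (no interest yet): B = £1,250.00 − 12·£66.38 = £453.44.
Then at r₁ with £66.38/mo: n₂ = −ln(1 − r₁·B/P)/ln(1+r₁) ≈ 7.43 → 8 more payments.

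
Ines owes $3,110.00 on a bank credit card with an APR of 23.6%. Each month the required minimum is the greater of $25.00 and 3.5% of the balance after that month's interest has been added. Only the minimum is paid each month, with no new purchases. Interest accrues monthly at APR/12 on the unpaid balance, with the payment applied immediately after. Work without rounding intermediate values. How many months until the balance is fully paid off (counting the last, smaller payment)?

Monthly rate r = 23.6%/12 = 1.96667% = 0.0196667.
While 3.5% of the post-interest balance exceeds $25.00, each month B ← (B·(1+r))·(1 − 0.035), i.e. B shrinks by the factor (1+r)·0.965 = 0.98398.
This holds for months 1–93. Entering month 94 the balance is $692.49; 3.5% of the post-interest balance is now below $25.00, so the flat $25.00 minimum applies from here.
From month 94 a fixed $25.00 at rate r clears $692.49 in 41 more payments. Total: 93 + 41 = 134 months.

134 months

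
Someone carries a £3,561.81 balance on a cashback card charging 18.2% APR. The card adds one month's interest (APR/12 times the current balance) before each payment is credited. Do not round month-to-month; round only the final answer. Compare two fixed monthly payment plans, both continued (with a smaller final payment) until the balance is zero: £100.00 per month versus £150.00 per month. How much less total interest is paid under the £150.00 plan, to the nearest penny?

£712.25

Monthly rate r = 18.2%/12 = 1.51667% = 0.0151667.
At £100.00/mo: n = ⌈−ln(1 − rB₀/P)/ln(1+r)⌉ = 52 payments (last £61.88); total interest = total paid − £3,561.81 = £1,600.07.
At £150.00/mo: 30 payments (last £99.63); total interest £887.82.
Interest saved = £1,600.07 − £887.82 = £712.25.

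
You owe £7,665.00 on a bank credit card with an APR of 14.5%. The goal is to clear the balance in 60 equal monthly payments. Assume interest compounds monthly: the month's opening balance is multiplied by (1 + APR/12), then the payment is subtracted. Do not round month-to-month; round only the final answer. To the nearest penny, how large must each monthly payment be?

£180.34

Monthly rate r = 14.5%/12 = 1.20833% = 0.0120833.
Level-payment amortization: P = B₀·r / (1 − (1+r)^(−n)) = 7665.00·0.0120833 / (1 − 1.01208^(−60)).
Denominator 1 − (1+r)^(−60) = 0.513566346.
P = 92.6187 / 0.513566346 ≈ 180.34.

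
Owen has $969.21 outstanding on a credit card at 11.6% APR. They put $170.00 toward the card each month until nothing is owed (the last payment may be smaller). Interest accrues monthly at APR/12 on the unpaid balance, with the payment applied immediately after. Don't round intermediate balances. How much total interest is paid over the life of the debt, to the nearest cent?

Monthly rate r = 11.6%/12 = 0.966667% = 0.00966667.
Payoff takes n = ⌈−ln(1 − rB₀/P)/ln(1+r)⌉ = ⌈5.893⌉ = 6 payments; the last is $151.83.
Total paid = 5·$170.00 + $151.83 = $1,001.83.
Total interest = total paid − principal = $1,001.83 − $969.21 = $32.62.

$32.62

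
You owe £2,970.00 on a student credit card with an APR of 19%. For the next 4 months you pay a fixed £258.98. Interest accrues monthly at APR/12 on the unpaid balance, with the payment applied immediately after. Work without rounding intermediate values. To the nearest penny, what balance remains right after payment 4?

£2,101.83

Monthly rate r = 19%/12 = 1.58333% = 0.0158333.
Each month: B ← B·(1+r) − £258.98.
Month 1: interest £47.03; balance after payment £2,758.05.
Month 2: interest £43.67; balance after payment £2,542.73.
Month 3: interest £40.26; balance after payment £2,324.01.
Month 4: interest £36.80; balance after payment £2,101.83.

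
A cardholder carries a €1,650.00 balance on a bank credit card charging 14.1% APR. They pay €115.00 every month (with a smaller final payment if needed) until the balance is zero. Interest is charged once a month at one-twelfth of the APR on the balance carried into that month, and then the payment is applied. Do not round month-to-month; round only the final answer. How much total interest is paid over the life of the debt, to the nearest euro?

Monthly rate r = 14.1%/12 = 1.175% = 0.01175.
Payoff takes n = ⌈−ln(1 − rB₀/P)/ln(1+r)⌉ = ⌈15.805⌉ = 16 payments; the last is €92.70.
Total paid = 15·€115.00 + €92.70 = €1,817.70.
Total interest = total paid − principal = €1,817.70 − €1,650.00 = €167.70.

€168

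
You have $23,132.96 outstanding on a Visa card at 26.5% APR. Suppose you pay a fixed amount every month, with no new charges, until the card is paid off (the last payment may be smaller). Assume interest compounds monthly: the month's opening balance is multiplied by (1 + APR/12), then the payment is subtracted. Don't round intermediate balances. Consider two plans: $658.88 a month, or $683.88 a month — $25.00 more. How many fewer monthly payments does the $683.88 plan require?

6 fewer payments

Monthly rate r = 26.5%/12 = 2.20833% = 0.0220833.
At $658.88/mo: n = ⌈−ln(1 − rB₀/P)/ln(1+r)⌉ = 69 payments (last $237.54); total interest = total paid − $23,132.96 = $21,908.42.
At $683.88/mo: 63 payments (last $628.81); total interest $19,896.41.
Payments saved = 69 − 63 = 6.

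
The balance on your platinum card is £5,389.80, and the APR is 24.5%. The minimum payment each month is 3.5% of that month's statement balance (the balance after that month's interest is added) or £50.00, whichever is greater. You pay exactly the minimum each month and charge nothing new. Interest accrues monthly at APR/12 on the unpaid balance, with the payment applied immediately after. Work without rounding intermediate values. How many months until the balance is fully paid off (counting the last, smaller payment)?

Monthly rate r = 24.5%/12 = 2.04167% = 0.0204167.
While 3.5% of the post-interest balance exceeds £50.00, each month B ← (B·(1+r))·(1 − 0.035), i.e. B shrinks by the factor (1+r)·0.965 = 0.9847.
This holds for months 1–88. Entering month 89 the balance is £1,388.03; 3.5% of the post-interest balance is now below £50.00, so the flat £50.00 minimum applies from here.
From month 89 a fixed £50.00 at rate r clears £1,388.03 in 42 more payments. Total: 88 + 42 = 130 months.

130 months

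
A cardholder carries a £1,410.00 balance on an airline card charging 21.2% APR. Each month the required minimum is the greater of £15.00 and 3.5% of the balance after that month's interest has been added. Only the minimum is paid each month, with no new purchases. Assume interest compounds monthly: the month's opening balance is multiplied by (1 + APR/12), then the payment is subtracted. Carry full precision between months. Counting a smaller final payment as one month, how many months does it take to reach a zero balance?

Monthly rate r = 21.2%/12 = 1.76667% = 0.0176667.
While 3.5% of the post-interest balance exceeds £15.00, each month B ← (B·(1+r))·(1 − 0.035), i.e. B shrinks by the factor (1+r)·0.965 = 0.98205.
This holds for months 1–67. Entering month 68 the balance is £418.91; 3.5% of the post-interest balance is now below £15.00, so the flat £15.00 minimum applies from here.
From month 68 a fixed £15.00 at rate r clears £418.91 in 39 more payments. Total: 67 + 39 = 106 months.

106 months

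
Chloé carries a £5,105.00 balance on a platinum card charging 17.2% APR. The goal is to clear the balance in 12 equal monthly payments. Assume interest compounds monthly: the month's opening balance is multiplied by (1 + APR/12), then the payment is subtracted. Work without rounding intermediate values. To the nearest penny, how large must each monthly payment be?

£466.08

Monthly rate r = 17.2%/12 = 1.43333% = 0.0143333.
Level-payment amortization: P = B₀·r / (1 − (1+r)^(−n)) = 5105.00·0.0143333 / (1 − 1.01433^(−12)).
Denominator 1 − (1+r)^(−12) = 0.156992131.
P = 73.1717 / 0.156992131 ≈ 466.08.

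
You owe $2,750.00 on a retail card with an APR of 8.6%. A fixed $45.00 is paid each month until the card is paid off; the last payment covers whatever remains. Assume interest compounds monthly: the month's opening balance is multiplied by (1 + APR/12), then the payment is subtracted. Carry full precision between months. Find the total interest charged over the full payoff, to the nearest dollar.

$881

Monthly rate r = 8.6%/12 = 0.716667% = 0.00716667.
Payoff takes n = ⌈−ln(1 − rB₀/P)/ln(1+r)⌉ = ⌈80.686⌉ = 81 payments; the last is $30.91.
Total paid = 80·$45.00 + $30.91 = $3,630.91.
Total interest = total paid − principal = $3,630.91 − $2,750.00 = $880.91.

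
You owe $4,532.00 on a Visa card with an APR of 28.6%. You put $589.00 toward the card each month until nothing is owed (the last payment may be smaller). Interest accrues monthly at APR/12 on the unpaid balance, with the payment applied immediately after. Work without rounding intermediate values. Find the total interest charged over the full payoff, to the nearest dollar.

Monthly rate r = 28.6%/12 = 2.38333% = 0.0238333.
Payoff takes n = ⌈−ln(1 − rB₀/P)/ln(1+r)⌉ = ⌈8.601⌉ = 9 payments; the last is $355.64.
Total paid = 8·$589.00 + $355.64 = $5,067.64.
Total interest = total paid − principal = $5,067.64 − $4,532.00 = $535.64.

$536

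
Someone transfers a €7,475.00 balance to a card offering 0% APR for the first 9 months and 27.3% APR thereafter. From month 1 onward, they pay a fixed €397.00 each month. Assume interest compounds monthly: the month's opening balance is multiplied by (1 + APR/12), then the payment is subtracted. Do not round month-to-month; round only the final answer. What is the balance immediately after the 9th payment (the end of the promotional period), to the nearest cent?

Promo months 1–9 at r₀ = 0%/12 = 0; months 10+ at r₁ = 27.3%/12 = 0.02275.
After month 9 (no interest yet): B = €7,475.00 − 9·€397.00 = €3,902.00.

€3,902.00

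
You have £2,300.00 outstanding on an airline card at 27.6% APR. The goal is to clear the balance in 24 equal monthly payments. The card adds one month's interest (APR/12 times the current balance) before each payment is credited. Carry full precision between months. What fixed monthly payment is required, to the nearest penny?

£125.78

Monthly rate r = 27.6%/12 = 2.3% = 0.023.
Level-payment amortization: P = B₀·r / (1 − (1+r)^(−n)) = 2300.00·0.023 / (1 − 1.023^(−24)).
Denominator 1 − (1+r)^(−24) = 0.420591595.
P = 52.9 / 0.420591595 ≈ 125.78.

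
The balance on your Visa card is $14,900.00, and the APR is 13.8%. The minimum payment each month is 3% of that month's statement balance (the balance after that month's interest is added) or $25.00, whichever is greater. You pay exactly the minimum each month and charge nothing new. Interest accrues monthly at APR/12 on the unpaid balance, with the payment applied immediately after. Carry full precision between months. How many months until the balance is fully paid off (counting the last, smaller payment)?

194 months

Monthly rate r = 13.8%/12 = 1.15% = 0.0115.
While 3% of the post-interest balance exceeds $25.00, each month B ← (B·(1+r))·(1 − 0.03), i.e. B shrinks by the factor (1+r)·0.97 = 0.98115.
This holds for months 1–153. Entering month 154 the balance is $811.04; 3% of the post-interest balance is now below $25.00, so the flat $25.00 minimum applies from here.
From month 154 a fixed $25.00 at rate r clears $811.04 in 41 more payments. Total: 153 + 41 = 194 months.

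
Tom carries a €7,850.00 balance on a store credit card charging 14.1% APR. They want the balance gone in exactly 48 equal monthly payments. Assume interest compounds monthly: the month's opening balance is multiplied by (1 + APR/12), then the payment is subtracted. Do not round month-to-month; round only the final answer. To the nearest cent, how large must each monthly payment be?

Monthly rate r = 14.1%/12 = 1.175% = 0.01175.
Level-payment amortization: P = B₀·r / (1 − (1+r)^(−n)) = 7850.00·0.01175 / (1 − 1.01175^(−48)).
Denominator 1 − (1+r)^(−48) = 0.429197623.
P = 92.2375 / 0.429197623 ≈ 214.91.

€214.91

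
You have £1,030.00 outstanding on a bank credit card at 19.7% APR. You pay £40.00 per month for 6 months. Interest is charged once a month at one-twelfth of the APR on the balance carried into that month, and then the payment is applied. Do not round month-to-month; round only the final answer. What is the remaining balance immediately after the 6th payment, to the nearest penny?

£885.64

Monthly rate r = 19.7%/12 = 1.64167% = 0.0164167.
Each month: B ← B·(1+r) − £40.00.
Month 1: interest £16.91; balance after payment £1,006.91.
Month 2: interest £16.53; balance after payment £983.44.
Month 3: interest £16.14; balance after payment £959.58.
Month 4: interest £15.75; balance after payment £935.34.
Month 5: interest £15.36; balance after payment £910.69.
Month 6: interest £14.95; balance after payment £885.64.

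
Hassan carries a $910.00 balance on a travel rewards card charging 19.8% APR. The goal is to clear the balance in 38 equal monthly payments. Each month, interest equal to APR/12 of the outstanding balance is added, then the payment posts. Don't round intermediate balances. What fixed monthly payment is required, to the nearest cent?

Monthly rate r = 19.8%/12 = 1.65% = 0.0165.
Level-payment amortization: P = B₀·r / (1 − (1+r)^(−n)) = 910.00·0.0165 / (1 − 1.0165^(−38)).
Denominator 1 − (1+r)^(−38) = 0.463067803.
P = 15.015 / 0.463067803 ≈ 32.43.

$32.43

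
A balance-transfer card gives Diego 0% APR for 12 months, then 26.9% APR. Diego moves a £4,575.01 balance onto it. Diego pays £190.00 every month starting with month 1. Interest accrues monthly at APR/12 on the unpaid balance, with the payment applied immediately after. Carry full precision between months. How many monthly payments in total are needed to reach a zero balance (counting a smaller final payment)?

27 payments

Promo months 1–12 at r₀ = 0%/12 = 0; months 13+ at r₁ = 26.9%/12 = 0.0224167.
After month 12 (no interest yet): B = £4,575.01 − 12·£190.00 = £2,295.01.
Then at r₁ with £190.00/mo: n₂ = −ln(1 − r₁·B/P)/ln(1+r₁) ≈ 14.24 → 15 more payments.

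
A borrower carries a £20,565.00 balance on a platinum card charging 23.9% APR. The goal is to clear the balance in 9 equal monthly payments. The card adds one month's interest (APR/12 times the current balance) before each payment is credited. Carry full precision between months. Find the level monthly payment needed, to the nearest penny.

Monthly rate r = 23.9%/12 = 1.99167% = 0.0199167.
Level-payment amortization: P = B₀·r / (1 − (1+r)^(−n)) = 20565.00·0.0199167 / (1 − 1.01992^(−9)).
Denominator 1 − (1+r)^(−9) = 0.162629221.
P = 409.586 / 0.162629221 ≈ 2518.53.

£2,518.53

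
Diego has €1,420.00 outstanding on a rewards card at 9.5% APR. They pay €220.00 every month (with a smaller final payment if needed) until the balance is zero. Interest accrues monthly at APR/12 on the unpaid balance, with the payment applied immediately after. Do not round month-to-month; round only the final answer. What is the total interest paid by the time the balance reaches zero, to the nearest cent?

€43.52

Monthly rate r = 9.5%/12 = 0.791667% = 0.00791667.
Payoff takes n = ⌈−ln(1 − rB₀/P)/ln(1+r)⌉ = ⌈6.651⌉ = 7 payments; the last is €143.52.
Total paid = 6·€220.00 + €143.52 = €1,463.52.
Total interest = total paid − principal = €1,463.52 − €1,420.00 = €43.52.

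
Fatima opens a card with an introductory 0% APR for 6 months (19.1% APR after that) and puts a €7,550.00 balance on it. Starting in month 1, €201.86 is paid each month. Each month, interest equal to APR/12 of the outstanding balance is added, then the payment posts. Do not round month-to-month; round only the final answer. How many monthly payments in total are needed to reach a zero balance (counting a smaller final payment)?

50 payments

Promo months 1–6 at r₀ = 0%/12 = 0; months 7+ at r₁ = 19.1%/12 = 0.0159167.
After month 6 (no interest yet): B = €7,550.00 − 6·€201.86 = €6,338.84.
Then at r₁ with €201.86/mo: n₂ = −ln(1 − r₁·B/P)/ln(1+r₁) ≈ 43.87 → 44 more payments.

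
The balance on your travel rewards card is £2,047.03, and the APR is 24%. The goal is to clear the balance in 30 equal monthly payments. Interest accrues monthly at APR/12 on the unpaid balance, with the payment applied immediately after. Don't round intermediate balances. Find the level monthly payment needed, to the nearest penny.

£91.40

Monthly rate r = 24%/12 = 2% = 0.02.
Level-payment amortization: P = B₀·r / (1 − (1+r)^(−n)) = 2047.03·0.02 / (1 − 1.02^(−30)).
Denominator 1 − (1+r)^(−30) = 0.447929111.
P = 40.9406 / 0.447929111 ≈ 91.40.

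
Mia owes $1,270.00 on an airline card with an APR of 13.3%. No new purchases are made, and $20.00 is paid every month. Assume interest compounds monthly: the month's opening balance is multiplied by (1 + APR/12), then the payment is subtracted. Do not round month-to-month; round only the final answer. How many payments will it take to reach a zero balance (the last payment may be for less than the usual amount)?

Monthly rate r = 13.3%/12 = 1.10833% = 0.0110833.
Recurrence: B ← B·(1+r) − $20.00.
Month 1: interest $14.08; balance after payment $1,264.08.
Month 2: interest $14.01; balance after payment $1,258.09.
Closed form: n = −ln(1 − rB₀/P)/ln(1+r) = −ln(0.29621)/ln(1.01108) ≈ 110.384, so the balance reaches zero during payment 111.

111 payments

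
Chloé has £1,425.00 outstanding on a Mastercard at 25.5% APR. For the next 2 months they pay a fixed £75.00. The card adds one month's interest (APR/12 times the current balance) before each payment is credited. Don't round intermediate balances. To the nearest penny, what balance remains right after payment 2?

£1,334.61

Monthly rate r = 25.5%/12 = 2.125% = 0.02125.
Each month: B ← B·(1+r) − £75.00.
Month 1: interest £30.28; balance after payment £1,380.28.
Month 2: interest £29.33; balance after payment £1,334.61.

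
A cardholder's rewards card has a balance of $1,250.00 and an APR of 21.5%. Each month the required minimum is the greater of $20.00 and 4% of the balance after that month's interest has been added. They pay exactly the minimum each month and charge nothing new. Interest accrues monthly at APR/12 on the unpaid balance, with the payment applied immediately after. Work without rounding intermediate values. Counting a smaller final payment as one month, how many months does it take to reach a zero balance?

Monthly rate r = 21.5%/12 = 1.79167% = 0.0179167.
While 4% of the post-interest balance exceeds $20.00, each month B ← (B·(1+r))·(1 − 0.04), i.e. B shrinks by the factor (1+r)·0.96 = 0.9772.
This holds for months 1–41. Entering month 42 the balance is $485.55; 4% of the post-interest balance is now below $20.00, so the flat $20.00 minimum applies from here.
From month 42 a fixed $20.00 at rate r clears $485.55 in 33 more payments. Total: 41 + 33 = 74 months.

74 months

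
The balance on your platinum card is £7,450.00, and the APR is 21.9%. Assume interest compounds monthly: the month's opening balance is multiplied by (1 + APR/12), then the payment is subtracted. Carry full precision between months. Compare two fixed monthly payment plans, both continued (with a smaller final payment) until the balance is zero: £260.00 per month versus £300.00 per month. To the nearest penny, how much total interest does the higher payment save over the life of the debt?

Monthly rate r = 21.9%/12 = 1.825% = 0.01825.
At £260.00/mo: n = ⌈−ln(1 − rB₀/P)/ln(1+r)⌉ = 41 payments (last £239.95); total interest = total paid − £7,450.00 = £3,189.95.
At £300.00/mo: 34 payments (last £114.55); total interest £2,564.55.
Interest saved = £3,189.95 − £2,564.55 = £625.40.

£625.40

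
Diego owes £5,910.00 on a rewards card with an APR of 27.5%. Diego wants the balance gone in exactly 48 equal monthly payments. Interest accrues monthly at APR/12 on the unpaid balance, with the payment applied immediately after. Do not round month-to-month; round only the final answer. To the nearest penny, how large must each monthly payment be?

Monthly rate r = 27.5%/12 = 2.29167% = 0.0229167.
Level-payment amortization: P = B₀·r / (1 − (1+r)^(−n)) = 5910.00·0.0229167 / (1 − 1.02292^(−48)).
Denominator 1 − (1+r)^(−48) = 0.662970612.
P = 135.438 / 0.662970612 ≈ 204.29.

£204.29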